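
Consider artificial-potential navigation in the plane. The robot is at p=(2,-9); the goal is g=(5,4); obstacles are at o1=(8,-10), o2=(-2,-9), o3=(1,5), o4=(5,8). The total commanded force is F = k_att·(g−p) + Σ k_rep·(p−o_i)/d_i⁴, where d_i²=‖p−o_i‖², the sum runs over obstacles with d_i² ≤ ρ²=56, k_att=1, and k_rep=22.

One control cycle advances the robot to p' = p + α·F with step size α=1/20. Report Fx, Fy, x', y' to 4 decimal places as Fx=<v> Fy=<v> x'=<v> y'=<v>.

F_att = 1·(g−p) = 1·(3,13) = (3.0000,13.0000)
o1: d²=37 ≤ ρ²=56; F_rep = 22·(-6,1)/37² = (-0.0964,0.0161)
o2: d²=16 ≤ ρ²=56; F_rep = 22·(4,0)/16² = (0.3438,0.0000)
o3: d²=197 > ρ²=56 → inactive
o4: d²=298 > ρ²=56 → inactive
F = F_att + ΣF_rep = (3.2473,13.0161)
p' = p + 1/20·F = (2.1624,-8.3492)

Fx=3.2473 Fy=13.0161 x'=2.1624 y'=-8.3492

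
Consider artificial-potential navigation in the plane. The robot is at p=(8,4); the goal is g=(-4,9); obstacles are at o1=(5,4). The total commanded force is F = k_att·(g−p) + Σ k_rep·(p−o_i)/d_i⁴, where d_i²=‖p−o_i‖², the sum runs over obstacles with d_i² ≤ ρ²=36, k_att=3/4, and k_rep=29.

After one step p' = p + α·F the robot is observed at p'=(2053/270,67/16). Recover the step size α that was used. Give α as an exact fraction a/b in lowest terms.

α = 1/20

F_att = 3/4·(g−p) = 3/4·(-12,5) = (-9.0000,3.7500)
o1: d²=9 ≤ ρ²=36; F_rep = 29·(3,0)/9² = (1.0741,0.0000)
F = F_att + ΣF_rep = (-7.9259,3.7500)
Δp = p'−p = (-0.3963,0.1875); α = Δx/Fx = (-107/270) / (-214/27) = 1/20
check: Δy/Fy = (3/16) / (15/4) = 1/20 ✓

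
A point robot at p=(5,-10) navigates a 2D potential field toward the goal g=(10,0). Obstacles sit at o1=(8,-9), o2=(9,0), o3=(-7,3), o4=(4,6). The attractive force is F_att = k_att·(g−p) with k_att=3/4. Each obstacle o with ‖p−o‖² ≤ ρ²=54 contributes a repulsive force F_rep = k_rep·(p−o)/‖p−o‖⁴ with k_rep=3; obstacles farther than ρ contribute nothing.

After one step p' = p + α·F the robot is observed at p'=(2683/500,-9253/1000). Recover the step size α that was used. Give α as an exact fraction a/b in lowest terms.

F_att = 3/4·(g−p) = 3/4·(5,10) = (3.7500,7.5000)
o1: d²=10 ≤ ρ²=54; F_rep = 3·(-3,-1)/10² = (-0.0900,-0.0300)
o2: d²=116 > ρ²=54 → inactive
o3: d²=313 > ρ²=54 → inactive
o4: d²=257 > ρ²=54 → inactive
F = F_att + ΣF_rep = (3.6600,7.4700)
Δp = p'−p = (0.3660,0.7470); α = Δx/Fx = (183/500) / (183/50) = 1/10
check: Δy/Fy = (747/1000) / (747/100) = 1/10 ✓

α = 1/10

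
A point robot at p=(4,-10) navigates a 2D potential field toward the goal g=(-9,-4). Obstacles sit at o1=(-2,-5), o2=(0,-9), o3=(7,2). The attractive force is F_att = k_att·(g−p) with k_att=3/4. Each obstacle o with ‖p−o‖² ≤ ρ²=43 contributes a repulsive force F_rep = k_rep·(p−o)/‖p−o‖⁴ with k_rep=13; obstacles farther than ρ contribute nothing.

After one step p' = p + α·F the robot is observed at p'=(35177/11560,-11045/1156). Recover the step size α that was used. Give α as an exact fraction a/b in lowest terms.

F_att = 3/4·(g−p) = 3/4·(-13,6) = (-9.7500,4.5000)
o1: d²=61 > ρ²=43 → inactive
o2: d²=17 ≤ ρ²=43; F_rep = 13·(4,-1)/17² = (0.1799,-0.0450)
o3: d²=153 > ρ²=43 → inactive
F = F_att + ΣF_rep = (-9.5701,4.4550)
Δp = p'−p = (-0.9570,0.4455); α = Δx/Fx = (-11063/11560) / (-11063/1156) = 1/10
check: Δy/Fy = (515/1156) / (2575/578) = 1/10 ✓

α = 1/10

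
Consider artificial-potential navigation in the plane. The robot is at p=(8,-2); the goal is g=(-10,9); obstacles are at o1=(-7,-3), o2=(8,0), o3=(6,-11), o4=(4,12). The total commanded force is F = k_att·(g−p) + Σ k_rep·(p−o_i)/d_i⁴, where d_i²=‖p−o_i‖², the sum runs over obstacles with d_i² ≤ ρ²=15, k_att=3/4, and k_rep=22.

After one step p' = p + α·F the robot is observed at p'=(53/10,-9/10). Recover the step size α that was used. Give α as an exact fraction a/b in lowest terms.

α = 1/5

F_att = 3/4·(g−p) = 3/4·(-18,11) = (-13.5000,8.2500)
o1: d²=226 > ρ²=15 → inactive
o2: d²=4 ≤ ρ²=15; F_rep = 22·(0,-2)/4² = (0.0000,-2.7500)
o3: d²=85 > ρ²=15 → inactive
o4: d²=212 > ρ²=15 → inactive
F = F_att + ΣF_rep = (-13.5000,5.5000)
Δp = p'−p = (-2.7000,1.1000); α = Δx/Fx = (-27/10) / (-27/2) = 1/5
check: Δy/Fy = (11/10) / (11/2) = 1/5 ✓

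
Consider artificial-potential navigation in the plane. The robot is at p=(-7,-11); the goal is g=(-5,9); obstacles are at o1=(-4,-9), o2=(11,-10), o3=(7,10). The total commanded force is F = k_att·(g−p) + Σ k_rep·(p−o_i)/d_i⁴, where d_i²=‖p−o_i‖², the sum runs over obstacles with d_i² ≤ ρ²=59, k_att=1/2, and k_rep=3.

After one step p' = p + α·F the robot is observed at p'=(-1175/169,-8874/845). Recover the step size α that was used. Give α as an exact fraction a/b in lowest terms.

α = 1/20

F_att = 1/2·(g−p) = 1/2·(2,20) = (1.0000,10.0000)
o1: d²=13 ≤ ρ²=59; F_rep = 3·(-3,-2)/13² = (-0.0533,-0.0355)
o2: d²=325 > ρ²=59 → inactive
o3: d²=637 > ρ²=59 → inactive
F = F_att + ΣF_rep = (0.9467,9.9645)
Δp = p'−p = (0.0473,0.4982); α = Δx/Fx = (8/169) / (160/169) = 1/20
check: Δy/Fy = (421/845) / (1684/169) = 1/20 ✓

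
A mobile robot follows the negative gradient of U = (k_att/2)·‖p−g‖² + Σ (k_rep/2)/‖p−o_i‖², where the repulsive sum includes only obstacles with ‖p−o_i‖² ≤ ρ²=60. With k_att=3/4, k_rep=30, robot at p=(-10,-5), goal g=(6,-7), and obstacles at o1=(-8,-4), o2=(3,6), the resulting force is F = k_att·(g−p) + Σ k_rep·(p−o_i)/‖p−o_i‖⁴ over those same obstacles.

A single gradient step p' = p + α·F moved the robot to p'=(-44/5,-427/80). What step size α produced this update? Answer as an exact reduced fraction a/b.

α = 1/8

F_att = 3/4·(g−p) = 3/4·(16,-2) = (12.0000,-1.5000)
o1: d²=5 ≤ ρ²=60; F_rep = 30·(-2,-1)/5² = (-2.4000,-1.2000)
o2: d²=290 > ρ²=60 → inactive
F = F_att + ΣF_rep = (9.6000,-2.7000)
Δp = p'−p = (1.2000,-0.3375); α = Δx/Fx = (6/5) / (48/5) = 1/8
check: Δy/Fy = (-27/80) / (-27/10) = 1/8 ✓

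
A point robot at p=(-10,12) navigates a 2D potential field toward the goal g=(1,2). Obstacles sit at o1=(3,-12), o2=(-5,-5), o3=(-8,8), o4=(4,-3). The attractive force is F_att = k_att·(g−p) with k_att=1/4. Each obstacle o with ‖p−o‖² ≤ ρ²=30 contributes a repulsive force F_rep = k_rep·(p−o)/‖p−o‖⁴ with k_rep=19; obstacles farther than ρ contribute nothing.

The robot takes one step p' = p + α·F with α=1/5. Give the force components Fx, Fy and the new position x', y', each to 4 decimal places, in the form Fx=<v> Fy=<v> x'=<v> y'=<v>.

F_att = 1/4·(g−p) = 1/4·(11,-10) = (2.7500,-2.5000)
o1: d²=745 > ρ²=30 → inactive
o2: d²=314 > ρ²=30 → inactive
o3: d²=20 ≤ ρ²=30; F_rep = 19·(-2,4)/20² = (-0.0950,0.1900)
o4: d²=421 > ρ²=30 → inactive
F = F_att + ΣF_rep = (2.6550,-2.3100)
p' = p + 1/5·F = (-9.4690,11.5380)

Fx=2.6550 Fy=-2.3100 x'=-9.4690 y'=11.5380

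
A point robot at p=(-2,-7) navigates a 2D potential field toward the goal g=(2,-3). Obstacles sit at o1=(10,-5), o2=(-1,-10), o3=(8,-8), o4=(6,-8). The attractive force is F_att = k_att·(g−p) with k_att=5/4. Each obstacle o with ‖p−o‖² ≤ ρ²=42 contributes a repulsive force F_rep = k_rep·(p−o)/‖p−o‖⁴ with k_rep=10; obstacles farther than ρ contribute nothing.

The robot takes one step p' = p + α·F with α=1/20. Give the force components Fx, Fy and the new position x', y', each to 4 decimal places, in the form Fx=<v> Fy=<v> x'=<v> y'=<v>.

F_att = 5/4·(g−p) = 5/4·(4,4) = (5.0000,5.0000)
o1: d²=148 > ρ²=42 → inactive
o2: d²=10 ≤ ρ²=42; F_rep = 10·(-1,3)/10² = (-0.1000,0.3000)
o3: d²=101 > ρ²=42 → inactive
o4: d²=65 > ρ²=42 → inactive
F = F_att + ΣF_rep = (4.9000,5.3000)
p' = p + 1/20·F = (-1.7550,-6.7350)

Fx=4.9000 Fy=5.3000 x'=-1.7550 y'=-6.7350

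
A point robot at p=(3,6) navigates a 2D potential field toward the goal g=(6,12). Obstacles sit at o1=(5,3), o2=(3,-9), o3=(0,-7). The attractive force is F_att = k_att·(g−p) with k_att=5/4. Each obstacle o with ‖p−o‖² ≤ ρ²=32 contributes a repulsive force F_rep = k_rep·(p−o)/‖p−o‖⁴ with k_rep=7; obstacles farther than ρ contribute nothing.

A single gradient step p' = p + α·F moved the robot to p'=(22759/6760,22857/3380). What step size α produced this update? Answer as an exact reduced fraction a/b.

α = 1/10

F_att = 5/4·(g−p) = 5/4·(3,6) = (3.7500,7.5000)
o1: d²=13 ≤ ρ²=32; F_rep = 7·(-2,3)/13² = (-0.0828,0.1243)
o2: d²=225 > ρ²=32 → inactive
o3: d²=178 > ρ²=32 → inactive
F = F_att + ΣF_rep = (3.6672,7.6243)
Δp = p'−p = (0.3667,0.7624); α = Δx/Fx = (2479/6760) / (2479/676) = 1/10
check: Δy/Fy = (2577/3380) / (2577/338) = 1/10 ✓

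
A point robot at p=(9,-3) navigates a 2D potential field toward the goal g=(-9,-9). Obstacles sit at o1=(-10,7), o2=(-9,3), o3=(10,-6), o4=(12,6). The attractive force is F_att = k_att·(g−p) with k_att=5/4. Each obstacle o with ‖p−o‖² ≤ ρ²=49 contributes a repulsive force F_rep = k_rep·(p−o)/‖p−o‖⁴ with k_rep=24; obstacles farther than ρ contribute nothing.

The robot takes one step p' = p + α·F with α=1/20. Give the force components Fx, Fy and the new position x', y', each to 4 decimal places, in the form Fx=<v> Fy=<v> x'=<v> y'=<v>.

F_att = 5/4·(g−p) = 5/4·(-18,-6) = (-22.5000,-7.5000)
o1: d²=461 > ρ²=49 → inactive
o2: d²=360 > ρ²=49 → inactive
o3: d²=10 ≤ ρ²=49; F_rep = 24·(-1,3)/10² = (-0.2400,0.7200)
o4: d²=90 > ρ²=49 → inactive
F = F_att + ΣF_rep = (-22.7400,-6.7800)
p' = p + 1/20·F = (7.8630,-3.3390)

Fx=-22.7400 Fy=-6.7800 x'=7.8630 y'=-3.3390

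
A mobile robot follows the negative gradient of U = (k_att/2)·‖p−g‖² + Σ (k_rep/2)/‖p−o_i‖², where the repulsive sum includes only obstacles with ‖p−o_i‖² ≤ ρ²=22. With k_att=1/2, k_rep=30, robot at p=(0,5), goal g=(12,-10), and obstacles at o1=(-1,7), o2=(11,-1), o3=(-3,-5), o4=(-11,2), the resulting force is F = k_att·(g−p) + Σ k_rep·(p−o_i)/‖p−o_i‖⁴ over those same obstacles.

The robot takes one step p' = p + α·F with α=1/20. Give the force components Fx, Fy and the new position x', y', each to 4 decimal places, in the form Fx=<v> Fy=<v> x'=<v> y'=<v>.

Fx=7.2000 Fy=-9.9000 x'=0.3600 y'=4.5050

F_att = 1/2·(g−p) = 1/2·(12,-15) = (6.0000,-7.5000)
o1: d²=5 ≤ ρ²=22; F_rep = 30·(1,-2)/5² = (1.2000,-2.4000)
o2: d²=157 > ρ²=22 → inactive
o3: d²=109 > ρ²=22 → inactive
o4: d²=130 > ρ²=22 → inactive
F = F_att + ΣF_rep = (7.2000,-9.9000)
p' = p + 1/20·F = (0.3600,4.5050)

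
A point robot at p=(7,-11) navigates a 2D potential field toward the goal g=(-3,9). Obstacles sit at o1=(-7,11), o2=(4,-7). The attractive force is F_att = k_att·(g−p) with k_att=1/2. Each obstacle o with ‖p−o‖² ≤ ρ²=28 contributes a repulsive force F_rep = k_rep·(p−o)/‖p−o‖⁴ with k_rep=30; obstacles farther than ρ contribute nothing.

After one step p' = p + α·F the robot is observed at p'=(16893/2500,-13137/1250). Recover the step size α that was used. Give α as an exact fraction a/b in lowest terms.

α = 1/20

F_att = 1/2·(g−p) = 1/2·(-10,20) = (-5.0000,10.0000)
o1: d²=680 > ρ²=28 → inactive
o2: d²=25 ≤ ρ²=28; F_rep = 30·(3,-4)/25² = (0.1440,-0.1920)
F = F_att + ΣF_rep = (-4.8560,9.8080)
Δp = p'−p = (-0.2428,0.4904); α = Δx/Fx = (-607/2500) / (-607/125) = 1/20
check: Δy/Fy = (613/1250) / (1226/125) = 1/20 ✓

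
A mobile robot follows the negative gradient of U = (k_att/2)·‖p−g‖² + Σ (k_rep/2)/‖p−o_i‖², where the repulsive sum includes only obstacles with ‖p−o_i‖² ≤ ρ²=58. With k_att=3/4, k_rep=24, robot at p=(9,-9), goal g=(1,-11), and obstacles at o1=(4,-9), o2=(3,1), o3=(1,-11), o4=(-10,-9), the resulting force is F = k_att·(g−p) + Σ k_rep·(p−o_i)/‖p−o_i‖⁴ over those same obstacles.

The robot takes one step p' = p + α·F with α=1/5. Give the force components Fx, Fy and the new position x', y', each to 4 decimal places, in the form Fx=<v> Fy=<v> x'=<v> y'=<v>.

Fx=-5.8080 Fy=-1.5000 x'=7.8384 y'=-9.3000

F_att = 3/4·(g−p) = 3/4·(-8,-2) = (-6.0000,-1.5000)
o1: d²=25 ≤ ρ²=58; F_rep = 24·(5,0)/25² = (0.1920,0.0000)
o2: d²=136 > ρ²=58 → inactive
o3: d²=68 > ρ²=58 → inactive
o4: d²=361 > ρ²=58 → inactive
F = F_att + ΣF_rep = (-5.8080,-1.5000)
p' = p + 1/5·F = (7.8384,-9.3000)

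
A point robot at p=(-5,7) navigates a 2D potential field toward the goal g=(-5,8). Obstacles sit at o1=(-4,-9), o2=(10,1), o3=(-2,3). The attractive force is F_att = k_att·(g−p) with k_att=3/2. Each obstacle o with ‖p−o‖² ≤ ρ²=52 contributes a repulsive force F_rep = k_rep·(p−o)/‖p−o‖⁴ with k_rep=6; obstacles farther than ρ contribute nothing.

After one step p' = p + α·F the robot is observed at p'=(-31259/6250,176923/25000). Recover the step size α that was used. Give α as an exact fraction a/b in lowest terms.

α = 1/20

F_att = 3/2·(g−p) = 3/2·(0,1) = (0.0000,1.5000)
o1: d²=257 > ρ²=52 → inactive
o2: d²=261 > ρ²=52 → inactive
o3: d²=25 ≤ ρ²=52; F_rep = 6·(-3,4)/25² = (-0.0288,0.0384)
F = F_att + ΣF_rep = (-0.0288,1.5384)
Δp = p'−p = (-0.0014,0.0769); α = Δx/Fx = (-9/6250) / (-18/625) = 1/20
check: Δy/Fy = (1923/25000) / (1923/1250) = 1/20 ✓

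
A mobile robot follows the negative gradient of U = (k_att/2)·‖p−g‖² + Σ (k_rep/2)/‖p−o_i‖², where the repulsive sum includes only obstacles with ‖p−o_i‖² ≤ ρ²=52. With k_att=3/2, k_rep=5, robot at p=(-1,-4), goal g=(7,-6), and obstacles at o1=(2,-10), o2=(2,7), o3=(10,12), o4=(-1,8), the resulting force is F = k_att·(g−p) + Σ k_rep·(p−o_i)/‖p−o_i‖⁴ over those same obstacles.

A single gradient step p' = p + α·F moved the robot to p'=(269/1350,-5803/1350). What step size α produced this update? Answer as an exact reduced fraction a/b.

F_att = 3/2·(g−p) = 3/2·(8,-2) = (12.0000,-3.0000)
o1: d²=45 ≤ ρ²=52; F_rep = 5·(-3,6)/45² = (-0.0074,0.0148)
o2: d²=130 > ρ²=52 → inactive
o3: d²=377 > ρ²=52 → inactive
o4: d²=144 > ρ²=52 → inactive
F = F_att + ΣF_rep = (11.9926,-2.9852)
Δp = p'−p = (1.1993,-0.2985); α = Δx/Fx = (1619/1350) / (1619/135) = 1/10
check: Δy/Fy = (-403/1350) / (-403/135) = 1/10 ✓

α = 1/10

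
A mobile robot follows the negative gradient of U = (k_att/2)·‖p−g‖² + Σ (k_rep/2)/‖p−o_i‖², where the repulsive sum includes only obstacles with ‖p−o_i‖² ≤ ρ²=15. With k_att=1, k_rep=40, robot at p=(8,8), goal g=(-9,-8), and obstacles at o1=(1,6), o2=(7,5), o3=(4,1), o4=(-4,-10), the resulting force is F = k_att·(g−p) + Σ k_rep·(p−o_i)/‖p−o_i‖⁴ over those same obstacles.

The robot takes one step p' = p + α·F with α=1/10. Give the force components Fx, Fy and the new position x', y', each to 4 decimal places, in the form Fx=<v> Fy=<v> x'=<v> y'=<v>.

F_att = 1·(g−p) = 1·(-17,-16) = (-17.0000,-16.0000)
o1: d²=53 > ρ²=15 → inactive
o2: d²=10 ≤ ρ²=15; F_rep = 40·(1,3)/10² = (0.4000,1.2000)
o3: d²=65 > ρ²=15 → inactive
o4: d²=468 > ρ²=15 → inactive
F = F_att + ΣF_rep = (-16.6000,-14.8000)
p' = p + 1/10·F = (6.3400,6.5200)

Fx=-16.6000 Fy=-14.8000 x'=6.3400 y'=6.5200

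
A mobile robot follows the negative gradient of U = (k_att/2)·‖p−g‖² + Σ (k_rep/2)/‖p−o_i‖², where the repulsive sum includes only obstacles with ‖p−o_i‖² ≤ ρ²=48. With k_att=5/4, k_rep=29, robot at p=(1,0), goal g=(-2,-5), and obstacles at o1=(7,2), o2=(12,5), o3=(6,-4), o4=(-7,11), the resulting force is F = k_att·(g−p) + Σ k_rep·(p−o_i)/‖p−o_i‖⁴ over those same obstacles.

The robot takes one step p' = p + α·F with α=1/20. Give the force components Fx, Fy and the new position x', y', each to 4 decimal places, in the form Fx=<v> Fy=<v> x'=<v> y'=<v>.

Fx=-3.9450 Fy=-6.2172 x'=0.8027 y'=-0.3109

F_att = 5/4·(g−p) = 5/4·(-3,-5) = (-3.7500,-6.2500)
o1: d²=40 ≤ ρ²=48; F_rep = 29·(-6,-2)/40² = (-0.1087,-0.0362)
o2: d²=146 > ρ²=48 → inactive
o3: d²=41 ≤ ρ²=48; F_rep = 29·(-5,4)/41² = (-0.0863,0.0690)
o4: d²=185 > ρ²=48 → inactive
F = F_att + ΣF_rep = (-3.9450,-6.2172)
p' = p + 1/20·F = (0.8027,-0.3109)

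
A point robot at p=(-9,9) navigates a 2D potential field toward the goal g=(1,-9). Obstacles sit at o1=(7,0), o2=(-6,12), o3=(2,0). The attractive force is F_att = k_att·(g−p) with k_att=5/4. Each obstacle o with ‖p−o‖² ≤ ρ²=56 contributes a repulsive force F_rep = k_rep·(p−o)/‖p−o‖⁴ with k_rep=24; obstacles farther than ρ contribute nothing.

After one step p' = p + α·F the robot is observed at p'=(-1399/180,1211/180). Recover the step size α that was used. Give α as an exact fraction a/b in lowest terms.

F_att = 5/4·(g−p) = 5/4·(10,-18) = (12.5000,-22.5000)
o1: d²=337 > ρ²=56 → inactive
o2: d²=18 ≤ ρ²=56; F_rep = 24·(-3,-3)/18² = (-0.2222,-0.2222)
o3: d²=202 > ρ²=56 → inactive
F = F_att + ΣF_rep = (12.2778,-22.7222)
Δp = p'−p = (1.2278,-2.2722); α = Δx/Fx = (221/180) / (221/18) = 1/10
check: Δy/Fy = (-409/180) / (-409/18) = 1/10 ✓

α = 1/10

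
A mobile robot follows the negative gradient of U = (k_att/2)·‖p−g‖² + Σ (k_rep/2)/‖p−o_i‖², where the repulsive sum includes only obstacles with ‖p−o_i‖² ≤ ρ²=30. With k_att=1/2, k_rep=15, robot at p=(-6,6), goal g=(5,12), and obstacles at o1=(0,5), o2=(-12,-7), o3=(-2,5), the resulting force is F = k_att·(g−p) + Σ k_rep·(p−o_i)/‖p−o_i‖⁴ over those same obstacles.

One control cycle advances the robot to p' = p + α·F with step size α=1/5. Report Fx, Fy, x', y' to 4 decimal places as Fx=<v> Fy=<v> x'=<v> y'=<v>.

F_att = 1/2·(g−p) = 1/2·(11,6) = (5.5000,3.0000)
o1: d²=37 > ρ²=30 → inactive
o2: d²=205 > ρ²=30 → inactive
o3: d²=17 ≤ ρ²=30; F_rep = 15·(-4,1)/17² = (-0.2076,0.0519)
F = F_att + ΣF_rep = (5.2924,3.0519)
p' = p + 1/5·F = (-4.9415,6.6104)

Fx=5.2924 Fy=3.0519 x'=-4.9415 y'=6.6104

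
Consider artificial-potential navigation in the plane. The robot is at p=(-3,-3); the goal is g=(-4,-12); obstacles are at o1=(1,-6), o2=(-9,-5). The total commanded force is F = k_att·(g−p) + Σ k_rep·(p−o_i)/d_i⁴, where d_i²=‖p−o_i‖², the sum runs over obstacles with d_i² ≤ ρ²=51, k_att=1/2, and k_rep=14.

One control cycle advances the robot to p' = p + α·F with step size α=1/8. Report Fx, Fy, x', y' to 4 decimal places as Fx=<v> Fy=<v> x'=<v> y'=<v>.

F_att = 1/2·(g−p) = 1/2·(-1,-9) = (-0.5000,-4.5000)
o1: d²=25 ≤ ρ²=51; F_rep = 14·(-4,3)/25² = (-0.0896,0.0672)
o2: d²=40 ≤ ρ²=51; F_rep = 14·(6,2)/40² = (0.0525,0.0175)
F = F_att + ΣF_rep = (-0.5371,-4.4153)
p' = p + 1/8·F = (-3.0671,-3.5519)

Fx=-0.5371 Fy=-4.4153 x'=-3.0671 y'=-3.5519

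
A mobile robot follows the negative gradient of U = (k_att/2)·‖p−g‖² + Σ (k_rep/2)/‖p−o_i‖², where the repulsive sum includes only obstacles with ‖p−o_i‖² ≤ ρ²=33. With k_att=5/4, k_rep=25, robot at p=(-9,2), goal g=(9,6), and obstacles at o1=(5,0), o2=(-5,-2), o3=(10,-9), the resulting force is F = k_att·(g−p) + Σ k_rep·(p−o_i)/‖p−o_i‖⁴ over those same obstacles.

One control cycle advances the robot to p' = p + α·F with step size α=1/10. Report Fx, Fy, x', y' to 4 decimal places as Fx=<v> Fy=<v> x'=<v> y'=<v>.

F_att = 5/4·(g−p) = 5/4·(18,4) = (22.5000,5.0000)
o1: d²=200 > ρ²=33 → inactive
o2: d²=32 ≤ ρ²=33; F_rep = 25·(-4,4)/32² = (-0.0977,0.0977)
o3: d²=482 > ρ²=33 → inactive
F = F_att + ΣF_rep = (22.4023,5.0977)
p' = p + 1/10·F = (-6.7598,2.5098)

Fx=22.4023 Fy=5.0977 x'=-6.7598 y'=2.5098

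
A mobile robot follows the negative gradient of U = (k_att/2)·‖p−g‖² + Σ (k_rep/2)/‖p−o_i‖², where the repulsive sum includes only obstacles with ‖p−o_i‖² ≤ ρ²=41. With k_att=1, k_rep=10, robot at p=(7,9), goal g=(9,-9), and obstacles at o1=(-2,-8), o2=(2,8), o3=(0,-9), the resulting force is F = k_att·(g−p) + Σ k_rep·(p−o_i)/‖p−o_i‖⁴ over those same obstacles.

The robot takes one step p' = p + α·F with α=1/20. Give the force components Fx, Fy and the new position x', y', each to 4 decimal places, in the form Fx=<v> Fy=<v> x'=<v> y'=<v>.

Fx=2.0740 Fy=-17.9852 x'=7.1037 y'=8.1007

F_att = 1·(g−p) = 1·(2,-18) = (2.0000,-18.0000)
o1: d²=370 > ρ²=41 → inactive
o2: d²=26 ≤ ρ²=41; F_rep = 10·(5,1)/26² = (0.0740,0.0148)
o3: d²=373 > ρ²=41 → inactive
F = F_att + ΣF_rep = (2.0740,-17.9852)
p' = p + 1/20·F = (7.1037,8.1007)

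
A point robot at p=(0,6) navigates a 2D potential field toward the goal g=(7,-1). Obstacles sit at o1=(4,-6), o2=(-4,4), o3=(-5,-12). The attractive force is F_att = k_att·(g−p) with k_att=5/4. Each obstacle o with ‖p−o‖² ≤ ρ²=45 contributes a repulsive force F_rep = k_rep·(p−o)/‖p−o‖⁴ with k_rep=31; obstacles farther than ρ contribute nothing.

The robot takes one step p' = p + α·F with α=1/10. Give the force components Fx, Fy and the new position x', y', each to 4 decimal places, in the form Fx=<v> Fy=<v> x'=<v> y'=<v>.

Fx=9.0600 Fy=-8.5950 x'=0.9060 y'=5.1405

F_att = 5/4·(g−p) = 5/4·(7,-7) = (8.7500,-8.7500)
o1: d²=160 > ρ²=45 → inactive
o2: d²=20 ≤ ρ²=45; F_rep = 31·(4,2)/20² = (0.3100,0.1550)
o3: d²=349 > ρ²=45 → inactive
F = F_att + ΣF_rep = (9.0600,-8.5950)
p' = p + 1/10·F = (0.9060,5.1405)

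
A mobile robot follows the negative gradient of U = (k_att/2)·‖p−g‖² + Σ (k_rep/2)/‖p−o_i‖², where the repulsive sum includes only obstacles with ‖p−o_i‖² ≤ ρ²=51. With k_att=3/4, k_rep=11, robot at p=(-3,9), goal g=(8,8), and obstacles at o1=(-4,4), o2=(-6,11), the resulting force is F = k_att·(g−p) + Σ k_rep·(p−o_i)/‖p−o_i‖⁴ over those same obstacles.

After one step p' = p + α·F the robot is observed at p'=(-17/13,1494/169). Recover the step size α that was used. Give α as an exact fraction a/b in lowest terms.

α = 1/5

F_att = 3/4·(g−p) = 3/4·(11,-1) = (8.2500,-0.7500)
o1: d²=26 ≤ ρ²=51; F_rep = 11·(1,5)/26² = (0.0163,0.0814)
o2: d²=13 ≤ ρ²=51; F_rep = 11·(3,-2)/13² = (0.1953,-0.1302)
F = F_att + ΣF_rep = (8.4615,-0.7988)
Δp = p'−p = (1.6923,-0.1598); α = Δx/Fx = (22/13) / (110/13) = 1/5
check: Δy/Fy = (-27/169) / (-135/169) = 1/5 ✓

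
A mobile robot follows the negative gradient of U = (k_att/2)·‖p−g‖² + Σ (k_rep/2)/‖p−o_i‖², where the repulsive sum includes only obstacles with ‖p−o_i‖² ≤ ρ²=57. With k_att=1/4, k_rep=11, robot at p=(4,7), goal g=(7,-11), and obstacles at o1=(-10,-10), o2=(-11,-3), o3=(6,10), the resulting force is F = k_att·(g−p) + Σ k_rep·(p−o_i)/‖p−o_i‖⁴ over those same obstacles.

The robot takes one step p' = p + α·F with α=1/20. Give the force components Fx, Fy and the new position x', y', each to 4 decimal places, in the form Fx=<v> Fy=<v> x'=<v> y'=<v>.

F_att = 1/4·(g−p) = 1/4·(3,-18) = (0.7500,-4.5000)
o1: d²=485 > ρ²=57 → inactive
o2: d²=325 > ρ²=57 → inactive
o3: d²=13 ≤ ρ²=57; F_rep = 11·(-2,-3)/13² = (-0.1302,-0.1953)
F = F_att + ΣF_rep = (0.6198,-4.6953)
p' = p + 1/20·F = (4.0310,6.7652)

Fx=0.6198 Fy=-4.6953 x'=4.0310 y'=6.7652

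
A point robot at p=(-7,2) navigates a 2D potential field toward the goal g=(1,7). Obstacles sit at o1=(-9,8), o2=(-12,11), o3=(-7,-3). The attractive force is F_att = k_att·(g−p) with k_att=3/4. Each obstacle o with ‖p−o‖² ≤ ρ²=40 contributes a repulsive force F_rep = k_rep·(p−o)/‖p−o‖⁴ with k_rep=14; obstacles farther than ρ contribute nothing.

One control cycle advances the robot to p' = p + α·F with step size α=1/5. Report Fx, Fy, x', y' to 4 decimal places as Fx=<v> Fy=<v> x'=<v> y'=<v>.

Fx=6.0175 Fy=3.8095 x'=-5.7965 y'=2.7619

F_att = 3/4·(g−p) = 3/4·(8,5) = (6.0000,3.7500)
o1: d²=40 ≤ ρ²=40; F_rep = 14·(2,-6)/40² = (0.0175,-0.0525)
o2: d²=106 > ρ²=40 → inactive
o3: d²=25 ≤ ρ²=40; F_rep = 14·(0,5)/25² = (0.0000,0.1120)
F = F_att + ΣF_rep = (6.0175,3.8095)
p' = p + 1/5·F = (-5.7965,2.7619)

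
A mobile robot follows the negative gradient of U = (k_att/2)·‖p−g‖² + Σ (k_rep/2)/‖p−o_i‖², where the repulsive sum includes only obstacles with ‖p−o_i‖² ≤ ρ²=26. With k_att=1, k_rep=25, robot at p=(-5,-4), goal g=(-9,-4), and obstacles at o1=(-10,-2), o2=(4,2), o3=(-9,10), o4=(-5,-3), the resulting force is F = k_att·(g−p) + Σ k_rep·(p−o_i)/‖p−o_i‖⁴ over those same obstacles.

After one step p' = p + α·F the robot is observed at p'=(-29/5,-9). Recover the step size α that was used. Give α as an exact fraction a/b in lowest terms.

α = 1/5

F_att = 1·(g−p) = 1·(-4,0) = (-4.0000,0.0000)
o1: d²=29 > ρ²=26 → inactive
o2: d²=117 > ρ²=26 → inactive
o3: d²=212 > ρ²=26 → inactive
o4: d²=1 ≤ ρ²=26; F_rep = 25·(0,-1)/1² = (0.0000,-25.0000)
F = F_att + ΣF_rep = (-4.0000,-25.0000)
Δp = p'−p = (-0.8000,-5.0000); α = Δx/Fx = (-4/5) / (-4) = 1/5
check: Δy/Fy = (-5) / (-25) = 1/5 ✓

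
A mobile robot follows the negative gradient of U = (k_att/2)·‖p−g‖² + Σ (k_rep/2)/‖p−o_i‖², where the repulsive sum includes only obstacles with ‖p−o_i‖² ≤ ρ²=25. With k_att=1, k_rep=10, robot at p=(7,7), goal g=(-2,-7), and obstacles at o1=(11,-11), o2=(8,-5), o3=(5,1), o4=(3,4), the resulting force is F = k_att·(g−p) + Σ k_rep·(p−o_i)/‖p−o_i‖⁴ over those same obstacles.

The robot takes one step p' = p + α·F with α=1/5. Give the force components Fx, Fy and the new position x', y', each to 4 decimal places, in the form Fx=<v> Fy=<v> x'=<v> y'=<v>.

Fx=-8.9360 Fy=-13.9520 x'=5.2128 y'=4.2096

F_att = 1·(g−p) = 1·(-9,-14) = (-9.0000,-14.0000)
o1: d²=340 > ρ²=25 → inactive
o2: d²=145 > ρ²=25 → inactive
o3: d²=40 > ρ²=25 → inactive
o4: d²=25 ≤ ρ²=25; F_rep = 10·(4,3)/25² = (0.0640,0.0480)
F = F_att + ΣF_rep = (-8.9360,-13.9520)
p' = p + 1/5·F = (5.2128,4.2096)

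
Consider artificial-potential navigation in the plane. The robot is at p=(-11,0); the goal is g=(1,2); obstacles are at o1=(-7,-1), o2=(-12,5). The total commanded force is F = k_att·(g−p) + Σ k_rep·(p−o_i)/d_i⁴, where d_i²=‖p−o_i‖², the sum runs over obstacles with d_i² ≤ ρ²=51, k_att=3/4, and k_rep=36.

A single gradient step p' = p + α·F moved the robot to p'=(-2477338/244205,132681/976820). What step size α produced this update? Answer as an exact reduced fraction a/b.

F_att = 3/4·(g−p) = 3/4·(12,2) = (9.0000,1.5000)
o1: d²=17 ≤ ρ²=51; F_rep = 36·(-4,1)/17² = (-0.4983,0.1246)
o2: d²=26 ≤ ρ²=51; F_rep = 36·(1,-5)/26² = (0.0533,-0.2663)
F = F_att + ΣF_rep = (8.5550,1.3583)
Δp = p'−p = (0.8555,0.1358); α = Δx/Fx = (208917/244205) / (417834/48841) = 1/10
check: Δy/Fy = (132681/976820) / (132681/97682) = 1/10 ✓

α = 1/10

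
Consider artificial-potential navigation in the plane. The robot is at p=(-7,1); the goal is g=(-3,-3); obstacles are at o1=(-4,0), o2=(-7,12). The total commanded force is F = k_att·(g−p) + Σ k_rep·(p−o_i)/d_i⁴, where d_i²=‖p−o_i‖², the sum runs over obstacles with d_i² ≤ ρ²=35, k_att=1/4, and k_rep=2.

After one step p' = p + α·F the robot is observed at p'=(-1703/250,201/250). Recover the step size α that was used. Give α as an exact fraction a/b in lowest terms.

F_att = 1/4·(g−p) = 1/4·(4,-4) = (1.0000,-1.0000)
o1: d²=10 ≤ ρ²=35; F_rep = 2·(-3,1)/10² = (-0.0600,0.0200)
o2: d²=121 > ρ²=35 → inactive
F = F_att + ΣF_rep = (0.9400,-0.9800)
Δp = p'−p = (0.1880,-0.1960); α = Δx/Fx = (47/250) / (47/50) = 1/5
check: Δy/Fy = (-49/250) / (-49/50) = 1/5 ✓

α = 1/5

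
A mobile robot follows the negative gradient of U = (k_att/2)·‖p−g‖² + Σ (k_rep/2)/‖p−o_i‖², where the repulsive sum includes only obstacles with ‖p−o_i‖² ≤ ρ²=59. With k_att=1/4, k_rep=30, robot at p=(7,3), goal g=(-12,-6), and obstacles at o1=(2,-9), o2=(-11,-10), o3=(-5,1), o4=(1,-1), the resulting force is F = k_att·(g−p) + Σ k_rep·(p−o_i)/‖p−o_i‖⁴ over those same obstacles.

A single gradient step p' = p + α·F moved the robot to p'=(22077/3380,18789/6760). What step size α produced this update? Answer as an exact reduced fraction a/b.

α = 1/10

F_att = 1/4·(g−p) = 1/4·(-19,-9) = (-4.7500,-2.2500)
o1: d²=169 > ρ²=59 → inactive
o2: d²=493 > ρ²=59 → inactive
o3: d²=148 > ρ²=59 → inactive
o4: d²=52 ≤ ρ²=59; F_rep = 30·(6,4)/52² = (0.0666,0.0444)
F = F_att + ΣF_rep = (-4.6834,-2.2056)
Δp = p'−p = (-0.4683,-0.2206); α = Δx/Fx = (-1583/3380) / (-1583/338) = 1/10
check: Δy/Fy = (-1491/6760) / (-1491/676) = 1/10 ✓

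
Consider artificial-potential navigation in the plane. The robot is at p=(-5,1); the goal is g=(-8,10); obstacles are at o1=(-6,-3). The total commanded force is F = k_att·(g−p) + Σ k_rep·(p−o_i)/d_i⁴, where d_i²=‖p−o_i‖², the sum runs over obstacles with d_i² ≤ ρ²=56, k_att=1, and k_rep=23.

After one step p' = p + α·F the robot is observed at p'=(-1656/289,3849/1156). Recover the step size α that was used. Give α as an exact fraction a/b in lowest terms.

F_att = 1·(g−p) = 1·(-3,9) = (-3.0000,9.0000)
o1: d²=17 ≤ ρ²=56; F_rep = 23·(1,4)/17² = (0.0796,0.3183)
F = F_att + ΣF_rep = (-2.9204,9.3183)
Δp = p'−p = (-0.7301,2.3296); α = Δx/Fx = (-211/289) / (-844/289) = 1/4
check: Δy/Fy = (2693/1156) / (2693/289) = 1/4 ✓

α = 1/4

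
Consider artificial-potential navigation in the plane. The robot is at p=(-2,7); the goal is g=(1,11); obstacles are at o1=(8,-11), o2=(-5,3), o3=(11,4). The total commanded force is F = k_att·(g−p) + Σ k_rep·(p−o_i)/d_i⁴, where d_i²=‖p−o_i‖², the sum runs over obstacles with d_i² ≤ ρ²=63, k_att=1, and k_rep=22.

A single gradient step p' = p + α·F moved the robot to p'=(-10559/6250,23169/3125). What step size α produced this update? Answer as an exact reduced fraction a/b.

F_att = 1·(g−p) = 1·(3,4) = (3.0000,4.0000)
o1: d²=424 > ρ²=63 → inactive
o2: d²=25 ≤ ρ²=63; F_rep = 22·(3,4)/25² = (0.1056,0.1408)
o3: d²=178 > ρ²=63 → inactive
F = F_att + ΣF_rep = (3.1056,4.1408)
Δp = p'−p = (0.3106,0.4141); α = Δx/Fx = (1941/6250) / (1941/625) = 1/10
check: Δy/Fy = (1294/3125) / (2588/625) = 1/10 ✓

α = 1/10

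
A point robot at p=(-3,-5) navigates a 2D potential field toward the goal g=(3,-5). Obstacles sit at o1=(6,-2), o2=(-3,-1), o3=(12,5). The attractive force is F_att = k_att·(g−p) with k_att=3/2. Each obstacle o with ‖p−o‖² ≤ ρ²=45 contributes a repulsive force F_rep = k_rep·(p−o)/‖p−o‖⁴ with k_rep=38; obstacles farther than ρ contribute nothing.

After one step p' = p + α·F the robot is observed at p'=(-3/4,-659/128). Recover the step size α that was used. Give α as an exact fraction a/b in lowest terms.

α = 1/4

F_att = 3/2·(g−p) = 3/2·(6,0) = (9.0000,0.0000)
o1: d²=90 > ρ²=45 → inactive
o2: d²=16 ≤ ρ²=45; F_rep = 38·(0,-4)/16² = (0.0000,-0.5938)
o3: d²=325 > ρ²=45 → inactive
F = F_att + ΣF_rep = (9.0000,-0.5938)
Δp = p'−p = (2.2500,-0.1484); α = Δx/Fx = (9/4) / (9) = 1/4
check: Δy/Fy = (-19/128) / (-19/32) = 1/4 ✓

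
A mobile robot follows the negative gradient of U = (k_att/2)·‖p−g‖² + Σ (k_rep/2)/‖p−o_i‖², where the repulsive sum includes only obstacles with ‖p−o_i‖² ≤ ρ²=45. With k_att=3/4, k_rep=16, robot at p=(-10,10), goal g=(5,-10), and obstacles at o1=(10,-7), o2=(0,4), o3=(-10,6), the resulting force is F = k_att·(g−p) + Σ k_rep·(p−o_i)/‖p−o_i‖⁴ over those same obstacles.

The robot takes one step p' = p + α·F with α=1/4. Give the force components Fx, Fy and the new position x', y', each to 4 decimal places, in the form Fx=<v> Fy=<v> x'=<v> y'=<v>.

Fx=11.2500 Fy=-14.7500 x'=-7.1875 y'=6.3125

F_att = 3/4·(g−p) = 3/4·(15,-20) = (11.2500,-15.0000)
o1: d²=689 > ρ²=45 → inactive
o2: d²=136 > ρ²=45 → inactive
o3: d²=16 ≤ ρ²=45; F_rep = 16·(0,4)/16² = (0.0000,0.2500)
F = F_att + ΣF_rep = (11.2500,-14.7500)
p' = p + 1/4·F = (-7.1875,6.3125)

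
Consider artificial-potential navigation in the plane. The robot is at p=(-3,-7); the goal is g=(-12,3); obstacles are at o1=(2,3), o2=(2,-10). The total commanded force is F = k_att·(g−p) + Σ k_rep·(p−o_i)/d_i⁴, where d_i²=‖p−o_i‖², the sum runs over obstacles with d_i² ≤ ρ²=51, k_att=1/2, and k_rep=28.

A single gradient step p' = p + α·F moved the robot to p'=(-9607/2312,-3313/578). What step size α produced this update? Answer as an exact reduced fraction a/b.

α = 1/4

F_att = 1/2·(g−p) = 1/2·(-9,10) = (-4.5000,5.0000)
o1: d²=125 > ρ²=51 → inactive
o2: d²=34 ≤ ρ²=51; F_rep = 28·(-5,3)/34² = (-0.1211,0.0727)
F = F_att + ΣF_rep = (-4.6211,5.0727)
Δp = p'−p = (-1.1553,1.2682); α = Δx/Fx = (-2671/2312) / (-2671/578) = 1/4
check: Δy/Fy = (733/578) / (1466/289) = 1/4 ✓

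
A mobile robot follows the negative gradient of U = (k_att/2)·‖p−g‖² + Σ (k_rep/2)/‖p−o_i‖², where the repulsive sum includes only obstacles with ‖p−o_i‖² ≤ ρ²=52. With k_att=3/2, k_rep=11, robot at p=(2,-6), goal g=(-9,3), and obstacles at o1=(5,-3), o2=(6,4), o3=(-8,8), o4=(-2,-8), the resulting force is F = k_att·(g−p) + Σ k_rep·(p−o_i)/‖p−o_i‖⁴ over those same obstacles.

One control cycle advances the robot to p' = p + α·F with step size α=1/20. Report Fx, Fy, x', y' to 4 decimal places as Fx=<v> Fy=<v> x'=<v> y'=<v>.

F_att = 3/2·(g−p) = 3/2·(-11,9) = (-16.5000,13.5000)
o1: d²=18 ≤ ρ²=52; F_rep = 11·(-3,-3)/18² = (-0.1019,-0.1019)
o2: d²=116 > ρ²=52 → inactive
o3: d²=296 > ρ²=52 → inactive
o4: d²=20 ≤ ρ²=52; F_rep = 11·(4,2)/20² = (0.1100,0.0550)
F = F_att + ΣF_rep = (-16.4919,13.4531)
p' = p + 1/20·F = (1.1754,-5.3273)

Fx=-16.4919 Fy=13.4531 x'=1.1754 y'=-5.3273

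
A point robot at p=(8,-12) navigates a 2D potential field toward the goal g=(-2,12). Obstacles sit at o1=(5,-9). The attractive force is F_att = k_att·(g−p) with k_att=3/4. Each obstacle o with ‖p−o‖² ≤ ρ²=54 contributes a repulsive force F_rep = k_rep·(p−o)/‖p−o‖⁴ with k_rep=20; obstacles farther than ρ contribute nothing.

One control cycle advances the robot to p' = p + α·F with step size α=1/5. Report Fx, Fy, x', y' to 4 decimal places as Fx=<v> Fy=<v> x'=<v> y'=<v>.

F_att = 3/4·(g−p) = 3/4·(-10,24) = (-7.5000,18.0000)
o1: d²=18 ≤ ρ²=54; F_rep = 20·(3,-3)/18² = (0.1852,-0.1852)
F = F_att + ΣF_rep = (-7.3148,17.8148)
p' = p + 1/5·F = (6.5370,-8.4370)

Fx=-7.3148 Fy=17.8148 x'=6.5370 y'=-8.4370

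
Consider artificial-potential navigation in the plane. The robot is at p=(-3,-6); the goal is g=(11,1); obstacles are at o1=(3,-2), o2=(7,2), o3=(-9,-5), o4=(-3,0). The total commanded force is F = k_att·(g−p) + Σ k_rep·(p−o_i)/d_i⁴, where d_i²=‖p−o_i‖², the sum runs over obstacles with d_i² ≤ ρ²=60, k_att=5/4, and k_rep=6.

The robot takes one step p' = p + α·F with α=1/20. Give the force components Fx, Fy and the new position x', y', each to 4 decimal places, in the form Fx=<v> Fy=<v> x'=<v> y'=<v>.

Fx=17.5130 Fy=8.7090 x'=-2.1244 y'=-5.5646

F_att = 5/4·(g−p) = 5/4·(14,7) = (17.5000,8.7500)
o1: d²=52 ≤ ρ²=60; F_rep = 6·(-6,-4)/52² = (-0.0133,-0.0089)
o2: d²=164 > ρ²=60 → inactive
o3: d²=37 ≤ ρ²=60; F_rep = 6·(6,-1)/37² = (0.0263,-0.0044)
o4: d²=36 ≤ ρ²=60; F_rep = 6·(0,-6)/36² = (0.0000,-0.0278)
F = F_att + ΣF_rep = (17.5130,8.7090)
p' = p + 1/20·F = (-2.1244,-5.5646)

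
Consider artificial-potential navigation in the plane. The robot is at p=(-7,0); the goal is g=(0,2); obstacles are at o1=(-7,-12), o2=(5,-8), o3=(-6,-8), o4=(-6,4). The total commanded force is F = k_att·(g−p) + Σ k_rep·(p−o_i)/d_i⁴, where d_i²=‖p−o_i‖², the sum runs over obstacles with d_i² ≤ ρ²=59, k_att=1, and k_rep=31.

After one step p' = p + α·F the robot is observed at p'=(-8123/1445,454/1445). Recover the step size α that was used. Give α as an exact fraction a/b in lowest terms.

F_att = 1·(g−p) = 1·(7,2) = (7.0000,2.0000)
o1: d²=144 > ρ²=59 → inactive
o2: d²=208 > ρ²=59 → inactive
o3: d²=65 > ρ²=59 → inactive
o4: d²=17 ≤ ρ²=59; F_rep = 31·(-1,-4)/17² = (-0.1073,-0.4291)
F = F_att + ΣF_rep = (6.8927,1.5709)
Δp = p'−p = (1.3785,0.3142); α = Δx/Fx = (1992/1445) / (1992/289) = 1/5
check: Δy/Fy = (454/1445) / (454/289) = 1/5 ✓

α = 1/5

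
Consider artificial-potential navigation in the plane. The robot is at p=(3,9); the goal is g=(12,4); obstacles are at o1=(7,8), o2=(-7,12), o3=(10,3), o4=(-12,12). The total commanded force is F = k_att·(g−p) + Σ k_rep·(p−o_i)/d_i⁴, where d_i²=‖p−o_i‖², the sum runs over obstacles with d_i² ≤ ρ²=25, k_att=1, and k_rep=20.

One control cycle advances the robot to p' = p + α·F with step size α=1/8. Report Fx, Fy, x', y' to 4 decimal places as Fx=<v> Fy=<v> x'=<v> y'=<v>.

Fx=8.7232 Fy=-4.9308 x'=4.0904 y'=8.3837

F_att = 1·(g−p) = 1·(9,-5) = (9.0000,-5.0000)
o1: d²=17 ≤ ρ²=25; F_rep = 20·(-4,1)/17² = (-0.2768,0.0692)
o2: d²=109 > ρ²=25 → inactive
o3: d²=85 > ρ²=25 → inactive
o4: d²=234 > ρ²=25 → inactive
F = F_att + ΣF_rep = (8.7232,-4.9308)
p' = p + 1/8·F = (4.0904,8.3837)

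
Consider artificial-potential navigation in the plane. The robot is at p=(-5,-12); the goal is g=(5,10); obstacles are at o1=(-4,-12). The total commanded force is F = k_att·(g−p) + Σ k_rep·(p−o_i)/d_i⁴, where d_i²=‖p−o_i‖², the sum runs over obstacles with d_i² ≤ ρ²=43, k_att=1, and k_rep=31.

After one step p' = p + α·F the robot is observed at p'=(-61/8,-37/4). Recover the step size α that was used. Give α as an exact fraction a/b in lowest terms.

F_att = 1·(g−p) = 1·(10,22) = (10.0000,22.0000)
o1: d²=1 ≤ ρ²=43; F_rep = 31·(-1,0)/1² = (-31.0000,0.0000)
F = F_att + ΣF_rep = (-21.0000,22.0000)
Δp = p'−p = (-2.6250,2.7500); α = Δx/Fx = (-21/8) / (-21) = 1/8
check: Δy/Fy = (11/4) / (22) = 1/8 ✓

α = 1/8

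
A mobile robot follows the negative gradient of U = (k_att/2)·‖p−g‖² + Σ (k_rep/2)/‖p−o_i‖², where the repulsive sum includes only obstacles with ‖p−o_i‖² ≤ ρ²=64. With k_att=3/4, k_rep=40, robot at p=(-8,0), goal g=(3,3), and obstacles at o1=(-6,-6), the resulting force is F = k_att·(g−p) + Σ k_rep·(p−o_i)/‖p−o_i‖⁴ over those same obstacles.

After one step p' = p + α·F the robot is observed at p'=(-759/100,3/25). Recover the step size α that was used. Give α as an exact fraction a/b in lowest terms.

α = 1/20

F_att = 3/4·(g−p) = 3/4·(11,3) = (8.2500,2.2500)
o1: d²=40 ≤ ρ²=64; F_rep = 40·(-2,6)/40² = (-0.0500,0.1500)
F = F_att + ΣF_rep = (8.2000,2.4000)
Δp = p'−p = (0.4100,0.1200); α = Δx/Fx = (41/100) / (41/5) = 1/20
check: Δy/Fy = (3/25) / (12/5) = 1/20 ✓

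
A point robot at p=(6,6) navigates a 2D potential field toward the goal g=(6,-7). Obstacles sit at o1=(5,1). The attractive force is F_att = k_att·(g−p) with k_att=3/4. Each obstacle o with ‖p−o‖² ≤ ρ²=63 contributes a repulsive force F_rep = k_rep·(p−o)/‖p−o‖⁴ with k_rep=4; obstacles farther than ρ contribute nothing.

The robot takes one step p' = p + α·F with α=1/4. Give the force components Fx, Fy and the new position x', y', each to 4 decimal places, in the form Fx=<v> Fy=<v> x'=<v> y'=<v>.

F_att = 3/4·(g−p) = 3/4·(0,-13) = (0.0000,-9.7500)
o1: d²=26 ≤ ρ²=63; F_rep = 4·(1,5)/26² = (0.0059,0.0296)
F = F_att + ΣF_rep = (0.0059,-9.7204)
p' = p + 1/4·F = (6.0015,3.5699)

Fx=0.0059 Fy=-9.7204 x'=6.0015 y'=3.5699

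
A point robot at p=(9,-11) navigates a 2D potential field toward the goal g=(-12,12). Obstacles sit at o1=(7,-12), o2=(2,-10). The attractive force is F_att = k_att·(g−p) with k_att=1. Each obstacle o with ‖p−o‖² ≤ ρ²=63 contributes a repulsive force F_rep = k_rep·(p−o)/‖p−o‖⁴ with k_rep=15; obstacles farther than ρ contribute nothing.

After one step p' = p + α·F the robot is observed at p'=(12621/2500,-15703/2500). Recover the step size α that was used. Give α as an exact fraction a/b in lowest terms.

F_att = 1·(g−p) = 1·(-21,23) = (-21.0000,23.0000)
o1: d²=5 ≤ ρ²=63; F_rep = 15·(2,1)/5² = (1.2000,0.6000)
o2: d²=50 ≤ ρ²=63; F_rep = 15·(7,-1)/50² = (0.0420,-0.0060)
F = F_att + ΣF_rep = (-19.7580,23.5940)
Δp = p'−p = (-3.9516,4.7188); α = Δx/Fx = (-9879/2500) / (-9879/500) = 1/5
check: Δy/Fy = (11797/2500) / (11797/500) = 1/5 ✓

α = 1/5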